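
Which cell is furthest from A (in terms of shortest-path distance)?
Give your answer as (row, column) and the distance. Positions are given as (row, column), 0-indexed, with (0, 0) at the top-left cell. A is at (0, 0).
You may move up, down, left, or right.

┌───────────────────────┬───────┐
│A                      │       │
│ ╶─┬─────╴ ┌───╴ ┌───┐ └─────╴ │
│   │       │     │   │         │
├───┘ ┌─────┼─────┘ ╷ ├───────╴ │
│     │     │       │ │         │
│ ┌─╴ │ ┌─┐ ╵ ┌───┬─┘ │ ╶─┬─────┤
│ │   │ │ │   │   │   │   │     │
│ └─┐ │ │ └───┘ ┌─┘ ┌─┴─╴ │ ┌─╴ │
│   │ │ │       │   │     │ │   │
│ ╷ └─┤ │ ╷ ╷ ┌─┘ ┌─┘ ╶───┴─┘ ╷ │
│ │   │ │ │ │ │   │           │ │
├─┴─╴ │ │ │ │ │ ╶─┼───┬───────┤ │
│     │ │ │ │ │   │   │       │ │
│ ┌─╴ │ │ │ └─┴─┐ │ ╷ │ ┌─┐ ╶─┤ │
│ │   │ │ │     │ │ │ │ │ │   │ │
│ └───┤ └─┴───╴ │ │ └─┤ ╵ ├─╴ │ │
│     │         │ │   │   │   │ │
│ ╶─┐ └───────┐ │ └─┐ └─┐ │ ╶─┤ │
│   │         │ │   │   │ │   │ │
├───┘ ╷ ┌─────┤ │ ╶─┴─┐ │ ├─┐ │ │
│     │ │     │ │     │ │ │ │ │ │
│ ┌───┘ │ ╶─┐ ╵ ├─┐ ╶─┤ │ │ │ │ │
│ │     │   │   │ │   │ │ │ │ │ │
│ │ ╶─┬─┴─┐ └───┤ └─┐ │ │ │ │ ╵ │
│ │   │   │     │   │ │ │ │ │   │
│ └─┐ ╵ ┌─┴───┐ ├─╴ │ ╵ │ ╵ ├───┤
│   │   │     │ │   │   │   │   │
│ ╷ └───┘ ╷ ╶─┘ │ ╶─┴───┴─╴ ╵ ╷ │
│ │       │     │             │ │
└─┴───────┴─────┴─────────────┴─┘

Computing BFS distances from A to all cells:
Furthest cell: (7, 10)
Distance: 105 steps

Path from A to the furthest cell:

┌───────────────────────┬───────┐
│A → → → → ↓            │       │
│ ╶─┬─────╴ ┌───╴ ┌───┐ └─────╴ │
│   │↓ ← ← ↲│     │↱ ↓│         │
├───┘ ┌─────┼─────┘ ╷ ├───────╴ │
│↓ ← ↲│↱ → ↓│↱ → → ↑│↓│         │
│ ┌─╴ │ ┌─┐ ╵ ┌───┬─┘ │ ╶─┬─────┤
│↓│   │↑│ │↳ ↑│   │↓ ↲│   │     │
│ └─┐ │ │ └───┘ ┌─┘ ┌─┴─╴ │ ┌─╴ │
│↳ ↓│ │↑│       │↓ ↲│     │ │   │
│ ╷ └─┤ │ ╷ ╷ ┌─┘ ┌─┘ ╶───┴─┘ ╷ │
│ │↳ ↓│↑│ │ │ │↓ ↲│           │ │
├─┴─╴ │ │ │ │ │ ╶─┼───┬───────┤ │
│↓ ← ↲│↑│ │ │ │↳ ↓│↱ ↓│       │ │
│ ┌─╴ │ │ │ └─┴─┐ │ ╷ │ ┌─┐ ╶─┤ │
│↓│   │↑│ │     │↓│↑│B│ │ │   │ │
│ └───┤ └─┴───╴ │ │ └─┤ ╵ ├─╴ │ │
│↳ → ↓│↑ ← ← ← ↰│↓│↑ ↰│   │   │ │
│ ╶─┐ └───────┐ │ └─┐ └─┐ │ ╶─┤ │
│   │↓        │↑│↓  │↑ ↰│ │   │ │
├───┘ ╷ ┌─────┤ │ ╶─┴─┐ │ ├─┐ │ │
│↓ ← ↲│ │↱ → ↓│↑│↳ ↓  │↑│ │ │ │ │
│ ┌───┘ │ ╶─┐ ╵ ├─┐ ╶─┤ │ │ │ │ │
│↓│     │↑ ↰│↳ ↑│ │↳ ↓│↑│ │ │ │ │
│ │ ╶─┬─┴─┐ └───┤ └─┐ │ │ │ │ ╵ │
│↓│   │   │↑ ← ↰│   │↓│↑│ │ │   │
│ └─┐ ╵ ┌─┴───┐ ├─╴ │ ╵ │ ╵ ├───┤
│↳ ↓│   │↱ ↓  │↑│   │↳ ↑│   │   │
│ ╷ └───┘ ╷ ╶─┘ │ ╶─┴───┴─╴ ╵ ╷ │
│ │↳ → → ↑│↳ → ↑│             │ │
└─┴───────┴─────┴─────────────┴─┘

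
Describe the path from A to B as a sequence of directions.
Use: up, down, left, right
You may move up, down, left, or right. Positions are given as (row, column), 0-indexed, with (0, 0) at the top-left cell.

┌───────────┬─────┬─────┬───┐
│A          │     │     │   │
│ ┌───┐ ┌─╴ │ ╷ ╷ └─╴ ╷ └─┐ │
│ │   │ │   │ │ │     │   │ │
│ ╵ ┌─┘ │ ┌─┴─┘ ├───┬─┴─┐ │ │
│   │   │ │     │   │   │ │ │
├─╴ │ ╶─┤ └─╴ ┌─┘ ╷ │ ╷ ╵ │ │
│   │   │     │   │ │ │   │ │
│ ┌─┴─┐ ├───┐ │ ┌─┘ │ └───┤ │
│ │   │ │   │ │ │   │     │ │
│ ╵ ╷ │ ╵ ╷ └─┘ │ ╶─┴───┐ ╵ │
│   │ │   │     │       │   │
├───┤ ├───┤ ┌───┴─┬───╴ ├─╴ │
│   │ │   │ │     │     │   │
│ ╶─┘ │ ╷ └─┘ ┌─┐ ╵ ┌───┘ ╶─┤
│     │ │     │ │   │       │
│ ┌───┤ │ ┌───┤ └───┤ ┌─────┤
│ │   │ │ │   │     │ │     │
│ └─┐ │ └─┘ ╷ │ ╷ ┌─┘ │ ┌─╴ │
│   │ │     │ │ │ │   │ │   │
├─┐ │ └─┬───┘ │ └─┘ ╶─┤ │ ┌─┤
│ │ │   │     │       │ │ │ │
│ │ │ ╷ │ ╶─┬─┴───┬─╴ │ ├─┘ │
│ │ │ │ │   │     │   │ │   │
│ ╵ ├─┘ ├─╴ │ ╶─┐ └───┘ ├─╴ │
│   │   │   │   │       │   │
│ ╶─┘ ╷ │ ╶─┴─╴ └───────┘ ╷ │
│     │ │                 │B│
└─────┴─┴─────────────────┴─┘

Finding the path and converting it to directions:
Path through cells: (0,0) → (0,1) → (0,2) → (0,3) → (1,3) → (2,3) → (2,2) → (3,2) → (3,3) → (4,3) → (5,3) → (5,4) → (4,4) → (4,5) → (5,5) → (5,6) → (5,7) → (4,7) → (3,7) → (3,8) → (2,8) → (2,9) → (3,9) → (4,9) → (4,8) → (5,8) → (5,9) → (5,10) → (5,11) → (6,11) → (6,10) → (6,9) → (7,9) → (7,8) → (6,8) → (6,7) → (6,6) → (7,6) → (7,5) → (7,4) → (6,4) → (6,3) → (7,3) → (8,3) → (9,3) → (9,4) → (9,5) → (8,5) → (8,6) → (9,6) → (10,6) → (10,5) → (10,4) → (11,4) → (11,5) → (12,5) → (12,4) → (13,4) → (13,5) → (13,6) → (13,7) → (13,8) → (13,9) → (13,10) → (13,11) → (13,12) → (12,12) → (12,13) → (13,13)
Directions: right, right, right, down, down, left, down, right, down, down, right, up, right, down, right, right, up, up, right, up, right, down, down, left, down, right, right, right, down, left, left, down, left, up, left, left, down, left, left, up, left, down, down, down, right, right, up, right, down, down, left, left, down, right, down, left, down, right, right, right, right, right, right, right, right, up, right, down

Solution:

┌───────────┬─────┬─────┬───┐
│A → → ↓    │     │     │   │
│ ┌───┐ ┌─╴ │ ╷ ╷ └─╴ ╷ └─┐ │
│ │   │↓│   │ │ │     │   │ │
│ ╵ ┌─┘ │ ┌─┴─┘ ├───┬─┴─┐ │ │
│   │↓ ↲│ │     │↱ ↓│   │ │ │
├─╴ │ ╶─┤ └─╴ ┌─┘ ╷ │ ╷ ╵ │ │
│   │↳ ↓│     │↱ ↑│↓│ │   │ │
│ ┌─┴─┐ ├───┐ │ ┌─┘ │ └───┤ │
│ │   │↓│↱ ↓│ │↑│↓ ↲│     │ │
│ ╵ ╷ │ ╵ ╷ └─┘ │ ╶─┴───┐ ╵ │
│   │ │↳ ↑│↳ → ↑│↳ → → ↓│   │
├───┤ ├───┤ ┌───┴─┬───╴ ├─╴ │
│   │ │↓ ↰│ │↓ ← ↰│↓ ← ↲│   │
│ ╶─┘ │ ╷ └─┘ ┌─┐ ╵ ┌───┘ ╶─┤
│     │↓│↑ ← ↲│ │↑ ↲│       │
│ ┌───┤ │ ┌───┤ └───┤ ┌─────┤
│ │   │↓│ │↱ ↓│     │ │     │
│ └─┐ │ └─┘ ╷ │ ╷ ┌─┘ │ ┌─╴ │
│   │ │↳ → ↑│↓│ │ │   │ │   │
├─┐ │ └─┬───┘ │ └─┘ ╶─┤ │ ┌─┤
│ │ │   │↓ ← ↲│       │ │ │ │
│ │ │ ╷ │ ╶─┬─┴───┬─╴ │ ├─┘ │
│ │ │ │ │↳ ↓│     │   │ │   │
│ ╵ ├─┘ ├─╴ │ ╶─┐ └───┘ ├─╴ │
│   │   │↓ ↲│   │       │↱ ↓│
│ ╶─┘ ╷ │ ╶─┴─╴ └───────┘ ╷ │
│     │ │↳ → → → → → → → ↑│B│
└─────┴─┴─────────────────┴─┘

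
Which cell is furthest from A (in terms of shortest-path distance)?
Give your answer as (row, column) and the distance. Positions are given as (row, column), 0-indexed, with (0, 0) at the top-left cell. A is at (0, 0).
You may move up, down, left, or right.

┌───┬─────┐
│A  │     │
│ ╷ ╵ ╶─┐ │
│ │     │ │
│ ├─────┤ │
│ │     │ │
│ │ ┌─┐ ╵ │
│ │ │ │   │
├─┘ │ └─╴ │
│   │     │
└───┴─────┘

Computing BFS distances from A to all cells:
Furthest cell: (4, 0)
Distance: 16 steps

Path from A to the furthest cell:

┌───┬─────┐
│A ↓│↱ → ↓│
│ ╷ ╵ ╶─┐ │
│ │↳ ↑  │↓│
│ ├─────┤ │
│ │↓ ← ↰│↓│
│ │ ┌─┐ ╵ │
│ │↓│ │↑ ↲│
├─┘ │ └─╴ │
│B ↲│     │
└───┴─────┘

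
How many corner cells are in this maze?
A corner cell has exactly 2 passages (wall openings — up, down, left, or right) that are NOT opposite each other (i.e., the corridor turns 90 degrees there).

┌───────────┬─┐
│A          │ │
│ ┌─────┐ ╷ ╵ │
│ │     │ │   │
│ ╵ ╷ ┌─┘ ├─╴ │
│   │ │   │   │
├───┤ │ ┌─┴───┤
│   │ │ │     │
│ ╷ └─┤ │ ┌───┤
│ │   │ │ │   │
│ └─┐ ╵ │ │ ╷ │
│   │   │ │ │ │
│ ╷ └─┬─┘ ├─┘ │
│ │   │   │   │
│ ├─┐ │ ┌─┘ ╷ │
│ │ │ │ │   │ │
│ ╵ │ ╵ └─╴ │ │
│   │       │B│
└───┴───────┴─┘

Counting corner cells (2 non-opposite passages):
Total corners: 28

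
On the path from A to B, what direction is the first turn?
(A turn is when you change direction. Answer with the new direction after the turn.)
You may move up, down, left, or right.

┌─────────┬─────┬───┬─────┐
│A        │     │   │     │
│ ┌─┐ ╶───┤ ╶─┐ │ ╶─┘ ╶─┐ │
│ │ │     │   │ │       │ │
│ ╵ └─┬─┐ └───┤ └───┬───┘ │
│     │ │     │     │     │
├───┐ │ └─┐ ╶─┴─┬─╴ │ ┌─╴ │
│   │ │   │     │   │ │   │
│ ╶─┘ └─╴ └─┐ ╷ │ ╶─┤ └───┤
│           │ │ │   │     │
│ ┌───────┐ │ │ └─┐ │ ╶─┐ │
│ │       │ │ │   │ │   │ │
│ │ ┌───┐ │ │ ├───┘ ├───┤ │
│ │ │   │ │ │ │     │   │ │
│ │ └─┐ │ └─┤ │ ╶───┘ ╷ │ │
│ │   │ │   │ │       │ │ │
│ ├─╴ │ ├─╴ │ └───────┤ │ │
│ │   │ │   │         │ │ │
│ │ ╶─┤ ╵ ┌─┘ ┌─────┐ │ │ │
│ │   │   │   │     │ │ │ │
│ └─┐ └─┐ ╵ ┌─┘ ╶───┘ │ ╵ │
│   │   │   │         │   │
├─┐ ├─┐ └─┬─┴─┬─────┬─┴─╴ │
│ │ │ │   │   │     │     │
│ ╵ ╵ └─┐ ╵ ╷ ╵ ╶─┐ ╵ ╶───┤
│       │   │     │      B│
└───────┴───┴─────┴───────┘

Directions: right, right, down, right, right, down, right, down, right, down, down, down, down, down, down, left, down, left, up, up, right, up, left, up, up, left, left, left, down, down, right, down, left, down, right, down, right, down, right, down, right, up, right, down, right, up, right, right, down, right, right, right
First turn direction: down

Solution:

┌─────────┬─────┬───┬─────┐
│A → ↓    │     │   │     │
│ ┌─┐ ╶───┤ ╶─┐ │ ╶─┘ ╶─┐ │
│ │ │↳ → ↓│   │ │       │ │
│ ╵ └─┬─┐ └───┤ └───┬───┘ │
│     │ │↳ ↓  │     │     │
├───┐ │ └─┐ ╶─┴─┬─╴ │ ┌─╴ │
│   │ │   │↳ ↓  │   │ │   │
│ ╶─┘ └─╴ └─┐ ╷ │ ╶─┤ └───┤
│           │↓│ │   │     │
│ ┌───────┐ │ │ └─┐ │ ╶─┐ │
│ │↓ ← ← ↰│ │↓│   │ │   │ │
│ │ ┌───┐ │ │ ├───┘ ├───┤ │
│ │↓│   │↑│ │↓│     │   │ │
│ │ └─┐ │ └─┤ │ ╶───┘ ╷ │ │
│ │↳ ↓│ │↑ ↰│↓│       │ │ │
│ ├─╴ │ ├─╴ │ └───────┤ │ │
│ │↓ ↲│ │↱ ↑│↓        │ │ │
│ │ ╶─┤ ╵ ┌─┘ ┌─────┐ │ │ │
│ │↳ ↓│  ↑│↓ ↲│     │ │ │ │
│ └─┐ └─┐ ╵ ┌─┘ ╶───┘ │ ╵ │
│   │↳ ↓│↑ ↲│         │   │
├─┐ ├─┐ └─┬─┴─┬─────┬─┴─╴ │
│ │ │ │↳ ↓│↱ ↓│↱ → ↓│     │
│ ╵ ╵ └─┐ ╵ ╷ ╵ ╶─┐ ╵ ╶───┤
│       │↳ ↑│↳ ↑  │↳ → → B│
└───────┴───┴─────┴───────┘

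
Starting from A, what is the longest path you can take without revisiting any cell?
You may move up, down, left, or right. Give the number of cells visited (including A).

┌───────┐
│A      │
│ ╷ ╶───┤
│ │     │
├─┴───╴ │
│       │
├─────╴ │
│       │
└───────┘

Finding longest simple path using DFS:
Start: (0, 0)
Longest path visits 10 cells
Path: A → right → down → right → right → down → down → left → left → left

Solution:

┌───────┐
│A ↓    │
│ ╷ ╶───┤
│ │↳ → ↓│
├─┴───╴ │
│      ↓│
├─────╴ │
│B ← ← ↲│
└───────┘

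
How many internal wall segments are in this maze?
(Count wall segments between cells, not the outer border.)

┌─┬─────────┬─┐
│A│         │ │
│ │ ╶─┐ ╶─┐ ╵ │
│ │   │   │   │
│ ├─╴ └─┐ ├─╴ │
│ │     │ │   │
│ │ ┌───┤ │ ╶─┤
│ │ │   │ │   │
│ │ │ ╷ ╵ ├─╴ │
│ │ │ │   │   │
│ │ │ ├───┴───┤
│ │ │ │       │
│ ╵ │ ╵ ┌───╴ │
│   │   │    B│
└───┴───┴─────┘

Counting internal wall segments:
Total internal walls: 36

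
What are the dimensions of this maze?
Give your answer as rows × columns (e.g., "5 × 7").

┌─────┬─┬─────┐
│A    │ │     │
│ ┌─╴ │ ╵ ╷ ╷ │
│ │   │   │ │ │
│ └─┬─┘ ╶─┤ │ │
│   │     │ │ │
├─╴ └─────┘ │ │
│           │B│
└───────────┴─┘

Counting the maze dimensions:
Rows (vertical): 4
Columns (horizontal): 7
Dimensions: 4 × 7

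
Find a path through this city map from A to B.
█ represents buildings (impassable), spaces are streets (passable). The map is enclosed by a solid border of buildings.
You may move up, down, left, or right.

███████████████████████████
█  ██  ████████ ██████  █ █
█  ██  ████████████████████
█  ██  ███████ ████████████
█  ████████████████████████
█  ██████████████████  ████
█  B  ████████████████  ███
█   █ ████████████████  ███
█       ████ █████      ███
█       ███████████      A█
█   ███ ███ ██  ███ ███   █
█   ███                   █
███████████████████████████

Finding the shortest path from A to B:
Movement: cardinal only
Path length: 29 steps
Directions: down → down → left → left → left → left → left → left → left → left → left → left → left → left → left → left → left → left → left → left → up → up → up → left → left → up → up → left → left

Solution:

███████████████████████████
█  ██  ████████ ██████  █ █
█  ██  ████████████████████
█  ██  ███████ ████████████
█  ████████████████████████
█  ██████████████████  ████
█  B←↰████████████████  ███
█   █↑████████████████  ███
█    ↑←↰████ █████      ███
█      ↑███████████      A█
█   ███↑███ ██  ███ ███  ↓█
█   ███↑←←←←←←←←←←←←←←←←←↲█
███████████████████████████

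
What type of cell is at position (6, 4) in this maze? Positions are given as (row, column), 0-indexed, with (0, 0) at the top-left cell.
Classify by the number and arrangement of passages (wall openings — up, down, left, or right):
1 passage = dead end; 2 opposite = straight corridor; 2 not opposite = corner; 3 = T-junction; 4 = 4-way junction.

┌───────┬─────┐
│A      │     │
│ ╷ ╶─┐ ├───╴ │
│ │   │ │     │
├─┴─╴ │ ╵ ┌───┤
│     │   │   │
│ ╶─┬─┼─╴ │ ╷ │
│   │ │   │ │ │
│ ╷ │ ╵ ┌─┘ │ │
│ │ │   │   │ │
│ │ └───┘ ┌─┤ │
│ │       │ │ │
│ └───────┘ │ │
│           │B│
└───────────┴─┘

Checking cell at (6, 4):
Number of passages: 2
Cell type: straight corridor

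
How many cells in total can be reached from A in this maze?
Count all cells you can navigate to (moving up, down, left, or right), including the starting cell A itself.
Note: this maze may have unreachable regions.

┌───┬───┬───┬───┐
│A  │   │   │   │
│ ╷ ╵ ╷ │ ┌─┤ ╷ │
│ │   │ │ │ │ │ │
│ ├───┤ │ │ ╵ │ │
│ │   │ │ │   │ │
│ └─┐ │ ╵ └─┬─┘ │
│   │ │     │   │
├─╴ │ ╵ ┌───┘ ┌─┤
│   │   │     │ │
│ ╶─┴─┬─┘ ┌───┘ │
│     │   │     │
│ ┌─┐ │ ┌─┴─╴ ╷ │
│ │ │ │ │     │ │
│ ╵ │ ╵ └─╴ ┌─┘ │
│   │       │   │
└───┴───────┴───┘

Using BFS/flood-fill to find all reachable cells from A:
Maze size: 8 × 8 = 64 total cells
All cells are reachable — the maze is fully connected.
Reachable cells: 64

Reachable region (· marks reachable cells):

┌───┬───┬───┬───┐
│A ·│· ·│· ·│· ·│
│ ╷ ╵ ╷ │ ┌─┤ ╷ │
│·│· ·│·│·│·│·│·│
│ ├───┤ │ │ ╵ │ │
│·│· ·│·│·│· ·│·│
│ └─┐ │ ╵ └─┬─┘ │
│· ·│·│· · ·│· ·│
├─╴ │ ╵ ┌───┘ ┌─┤
│· ·│· ·│· · ·│·│
│ ╶─┴─┬─┘ ┌───┘ │
│· · ·│· ·│· · ·│
│ ┌─┐ │ ┌─┴─╴ ╷ │
│·│·│·│·│· · ·│·│
│ ╵ │ ╵ └─╴ ┌─┘ │
│· ·│· · · ·│· ·│
└───┴───────┴───┘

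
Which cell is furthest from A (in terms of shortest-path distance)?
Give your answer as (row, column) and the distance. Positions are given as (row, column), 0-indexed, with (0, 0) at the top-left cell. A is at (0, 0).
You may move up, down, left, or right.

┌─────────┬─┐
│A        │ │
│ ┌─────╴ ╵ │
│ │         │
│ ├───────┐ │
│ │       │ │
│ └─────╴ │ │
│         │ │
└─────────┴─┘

Computing BFS distances from A to all cells:
Furthest cell: (2, 1)
Distance: 11 steps

Path from A to the furthest cell:

┌─────────┬─┐
│A        │ │
│ ┌─────╴ ╵ │
│↓│         │
│ ├───────┐ │
│↓│B ← ← ↰│ │
│ └─────╴ │ │
│↳ → → → ↑│ │
└─────────┴─┘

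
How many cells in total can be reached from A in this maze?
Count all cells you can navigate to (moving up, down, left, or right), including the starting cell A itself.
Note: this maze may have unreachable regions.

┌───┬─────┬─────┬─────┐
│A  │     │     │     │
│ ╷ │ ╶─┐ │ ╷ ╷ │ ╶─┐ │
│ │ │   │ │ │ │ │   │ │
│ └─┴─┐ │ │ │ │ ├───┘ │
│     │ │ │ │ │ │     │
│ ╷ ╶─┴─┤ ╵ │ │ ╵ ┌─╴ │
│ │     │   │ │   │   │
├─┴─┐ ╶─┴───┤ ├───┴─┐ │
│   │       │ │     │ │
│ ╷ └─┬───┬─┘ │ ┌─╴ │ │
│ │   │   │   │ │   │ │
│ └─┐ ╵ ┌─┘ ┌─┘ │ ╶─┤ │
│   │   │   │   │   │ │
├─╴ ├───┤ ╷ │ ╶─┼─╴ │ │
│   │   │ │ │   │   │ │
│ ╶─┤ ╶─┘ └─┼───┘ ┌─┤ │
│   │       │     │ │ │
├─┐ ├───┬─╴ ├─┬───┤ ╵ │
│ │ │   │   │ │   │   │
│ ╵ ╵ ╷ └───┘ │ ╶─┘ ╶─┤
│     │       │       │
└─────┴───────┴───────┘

Using BFS/flood-fill to find all reachable cells from A:
Maze size: 11 × 11 = 121 total cells
106 cell(s) are walled off and cannot be reached from A.
Reachable cells: 15

Reachable region (· marks reachable cells):

┌───┬─────┬─────┬─────┐
│A ·│     │     │     │
│ ╷ │ ╶─┐ │ ╷ ╷ │ ╶─┐ │
│·│·│   │ │ │ │ │   │ │
│ └─┴─┐ │ │ │ │ ├───┘ │
│· · ·│ │ │ │ │ │     │
│ ╷ ╶─┴─┤ ╵ │ │ ╵ ┌─╴ │
│·│· · ·│   │ │   │   │
├─┴─┐ ╶─┴───┤ ├───┴─┐ │
│   │· · · ·│ │     │ │
│ ╷ └─┬───┬─┘ │ ┌─╴ │ │
│ │   │   │   │ │   │ │
│ └─┐ ╵ ┌─┘ ┌─┘ │ ╶─┤ │
│   │   │   │   │   │ │
├─╴ ├───┤ ╷ │ ╶─┼─╴ │ │
│   │   │ │ │   │   │ │
│ ╶─┤ ╶─┘ └─┼───┘ ┌─┤ │
│   │       │     │ │ │
├─┐ ├───┬─╴ ├─┬───┤ ╵ │
│ │ │   │   │ │   │   │
│ ╵ ╵ ╷ └───┘ │ ╶─┘ ╶─┤
│     │       │       │
└─────┴───────┴───────┘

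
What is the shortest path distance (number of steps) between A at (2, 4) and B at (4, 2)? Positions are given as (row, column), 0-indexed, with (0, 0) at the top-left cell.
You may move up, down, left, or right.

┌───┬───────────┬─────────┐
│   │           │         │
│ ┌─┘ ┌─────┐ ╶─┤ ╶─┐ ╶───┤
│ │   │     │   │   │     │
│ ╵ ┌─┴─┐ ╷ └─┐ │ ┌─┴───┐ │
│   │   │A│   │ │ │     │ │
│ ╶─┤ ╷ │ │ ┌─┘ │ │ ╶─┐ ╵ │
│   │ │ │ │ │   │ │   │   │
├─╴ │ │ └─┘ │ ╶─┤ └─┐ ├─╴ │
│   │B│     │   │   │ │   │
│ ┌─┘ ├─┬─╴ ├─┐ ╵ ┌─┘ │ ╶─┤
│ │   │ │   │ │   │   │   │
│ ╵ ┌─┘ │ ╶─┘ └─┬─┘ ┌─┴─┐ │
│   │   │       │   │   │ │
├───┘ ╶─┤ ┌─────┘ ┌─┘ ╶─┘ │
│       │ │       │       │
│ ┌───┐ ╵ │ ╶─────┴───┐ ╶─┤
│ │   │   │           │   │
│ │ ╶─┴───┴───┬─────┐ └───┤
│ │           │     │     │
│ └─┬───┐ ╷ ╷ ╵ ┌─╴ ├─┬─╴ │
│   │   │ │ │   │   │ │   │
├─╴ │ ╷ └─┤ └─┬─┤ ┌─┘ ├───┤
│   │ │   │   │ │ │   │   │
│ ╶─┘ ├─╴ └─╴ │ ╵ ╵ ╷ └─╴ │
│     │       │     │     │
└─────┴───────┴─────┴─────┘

Finding path from (2, 4) to (4, 2):
Path: (2,4) → (1,4) → (1,5) → (2,5) → (3,5) → (4,5) → (4,4) → (4,3) → (3,3) → (2,3) → (2,2) → (3,2) → (4,2)
Distance: 12 steps

Solution:

┌───┬───────────┬─────────┐
│   │           │         │
│ ┌─┘ ┌─────┐ ╶─┤ ╶─┐ ╶───┤
│ │   │  ↱ ↓│   │   │     │
│ ╵ ┌─┴─┐ ╷ └─┐ │ ┌─┴───┐ │
│   │↓ ↰│A│↓  │ │ │     │ │
│ ╶─┤ ╷ │ │ ┌─┘ │ │ ╶─┐ ╵ │
│   │↓│↑│ │↓│   │ │   │   │
├─╴ │ │ └─┘ │ ╶─┤ └─┐ ├─╴ │
│   │B│↑ ← ↲│   │   │ │   │
│ ┌─┘ ├─┬─╴ ├─┐ ╵ ┌─┘ │ ╶─┤
│ │   │ │   │ │   │   │   │
│ ╵ ┌─┘ │ ╶─┘ └─┬─┘ ┌─┴─┐ │
│   │   │       │   │   │ │
├───┘ ╶─┤ ┌─────┘ ┌─┘ ╶─┘ │
│       │ │       │       │
│ ┌───┐ ╵ │ ╶─────┴───┐ ╶─┤
│ │   │   │           │   │
│ │ ╶─┴───┴───┬─────┐ └───┤
│ │           │     │     │
│ └─┬───┐ ╷ ╷ ╵ ┌─╴ ├─┬─╴ │
│   │   │ │ │   │   │ │   │
├─╴ │ ╷ └─┤ └─┬─┤ ┌─┘ ├───┤
│   │ │   │   │ │ │   │   │
│ ╶─┘ ├─╴ └─╴ │ ╵ ╵ ╷ └─╴ │
│     │       │     │     │
└─────┴───────┴─────┴─────┘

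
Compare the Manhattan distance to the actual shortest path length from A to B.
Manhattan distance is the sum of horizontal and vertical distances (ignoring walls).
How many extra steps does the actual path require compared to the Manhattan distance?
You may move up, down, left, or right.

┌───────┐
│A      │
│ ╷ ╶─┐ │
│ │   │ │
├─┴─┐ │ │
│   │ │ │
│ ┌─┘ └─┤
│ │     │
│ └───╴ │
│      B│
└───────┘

Manhattan distance: |4 - 0| + |3 - 0| = 7
Actual path length: 7
Extra steps: 7 - 7 = 0

Solution:

┌───────┐
│A ↓    │
│ ╷ ╶─┐ │
│ │↳ ↓│ │
├─┴─┐ │ │
│   │↓│ │
│ ┌─┘ └─┤
│ │  ↳ ↓│
│ └───╴ │
│      B│
└───────┘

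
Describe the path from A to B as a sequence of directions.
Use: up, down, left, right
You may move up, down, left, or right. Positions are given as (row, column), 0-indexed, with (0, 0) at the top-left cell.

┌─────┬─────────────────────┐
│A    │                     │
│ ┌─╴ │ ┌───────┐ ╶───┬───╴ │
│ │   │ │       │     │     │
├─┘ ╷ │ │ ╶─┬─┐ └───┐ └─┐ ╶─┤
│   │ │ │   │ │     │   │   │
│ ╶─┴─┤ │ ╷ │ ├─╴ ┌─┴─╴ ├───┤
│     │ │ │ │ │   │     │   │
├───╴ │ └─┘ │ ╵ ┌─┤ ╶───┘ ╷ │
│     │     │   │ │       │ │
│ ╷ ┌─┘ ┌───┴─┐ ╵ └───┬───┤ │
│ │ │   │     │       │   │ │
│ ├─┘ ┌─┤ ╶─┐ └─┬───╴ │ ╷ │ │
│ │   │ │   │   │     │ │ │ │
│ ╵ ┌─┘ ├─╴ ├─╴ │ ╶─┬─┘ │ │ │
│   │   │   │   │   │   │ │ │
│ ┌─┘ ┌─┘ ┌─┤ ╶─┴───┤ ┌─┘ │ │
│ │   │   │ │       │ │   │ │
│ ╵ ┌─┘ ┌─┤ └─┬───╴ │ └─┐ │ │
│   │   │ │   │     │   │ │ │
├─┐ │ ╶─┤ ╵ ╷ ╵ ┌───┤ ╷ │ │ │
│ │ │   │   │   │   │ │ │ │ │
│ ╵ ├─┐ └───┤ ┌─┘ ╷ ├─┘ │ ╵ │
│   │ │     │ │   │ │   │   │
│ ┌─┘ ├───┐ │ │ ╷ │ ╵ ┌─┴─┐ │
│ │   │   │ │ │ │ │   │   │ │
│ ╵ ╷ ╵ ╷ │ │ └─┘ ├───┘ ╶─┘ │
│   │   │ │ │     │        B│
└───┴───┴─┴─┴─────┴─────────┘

Finding the path and converting it to directions:
Path through cells: (0,0) → (0,1) → (0,2) → (1,2) → (1,1) → (2,1) → (2,0) → (3,0) → (3,1) → (3,2) → (4,2) → (4,1) → (4,0) → (5,0) → (6,0) → (7,0) → (7,1) → (6,1) → (6,2) → (5,2) → (5,3) → (4,3) → (3,3) → (2,3) → (1,3) → (0,3) → (0,4) → (0,5) → (0,6) → (0,7) → (0,8) → (1,8) → (1,9) → (1,10) → (2,10) → (2,11) → (3,11) → (3,10) → (3,9) → (4,9) → (4,10) → (4,11) → (4,12) → (3,12) → (3,13) → (4,13) → (5,13) → (6,13) → (7,13) → (8,13) → (9,13) → (10,13) → (11,13) → (12,13) → (13,13)
Directions: right, right, down, left, down, left, down, right, right, down, left, left, down, down, down, right, up, right, up, right, up, up, up, up, up, right, right, right, right, right, down, right, right, down, right, down, left, left, down, right, right, right, up, right, down, down, down, down, down, down, down, down, down, down

Solution:

┌─────┬─────────────────────┐
│A → ↓│↱ → → → → ↓          │
│ ┌─╴ │ ┌───────┐ ╶───┬───╴ │
│ │↓ ↲│↑│       │↳ → ↓│     │
├─┘ ╷ │ │ ╶─┬─┐ └───┐ └─┐ ╶─┤
│↓ ↲│ │↑│   │ │     │↳ ↓│   │
│ ╶─┴─┤ │ ╷ │ ├─╴ ┌─┴─╴ ├───┤
│↳ → ↓│↑│ │ │ │   │↓ ← ↲│↱ ↓│
├───╴ │ └─┘ │ ╵ ┌─┤ ╶───┘ ╷ │
│↓ ← ↲│↑    │   │ │↳ → → ↑│↓│
│ ╷ ┌─┘ ┌───┴─┐ ╵ └───┬───┤ │
│↓│ │↱ ↑│     │       │   │↓│
│ ├─┘ ┌─┤ ╶─┐ └─┬───╴ │ ╷ │ │
│↓│↱ ↑│ │   │   │     │ │ │↓│
│ ╵ ┌─┘ ├─╴ ├─╴ │ ╶─┬─┘ │ │ │
│↳ ↑│   │   │   │   │   │ │↓│
│ ┌─┘ ┌─┘ ┌─┤ ╶─┴───┤ ┌─┘ │ │
│ │   │   │ │       │ │   │↓│
│ ╵ ┌─┘ ┌─┤ └─┬───╴ │ └─┐ │ │
│   │   │ │   │     │   │ │↓│
├─┐ │ ╶─┤ ╵ ╷ ╵ ┌───┤ ╷ │ │ │
│ │ │   │   │   │   │ │ │ │↓│
│ ╵ ├─┐ └───┤ ┌─┘ ╷ ├─┘ │ ╵ │
│   │ │     │ │   │ │   │  ↓│
│ ┌─┘ ├───┐ │ │ ╷ │ ╵ ┌─┴─┐ │
│ │   │   │ │ │ │ │   │   │↓│
│ ╵ ╷ ╵ ╷ │ │ └─┘ ├───┘ ╶─┘ │
│   │   │ │ │     │        B│
└───┴───┴─┴─┴─────┴─────────┘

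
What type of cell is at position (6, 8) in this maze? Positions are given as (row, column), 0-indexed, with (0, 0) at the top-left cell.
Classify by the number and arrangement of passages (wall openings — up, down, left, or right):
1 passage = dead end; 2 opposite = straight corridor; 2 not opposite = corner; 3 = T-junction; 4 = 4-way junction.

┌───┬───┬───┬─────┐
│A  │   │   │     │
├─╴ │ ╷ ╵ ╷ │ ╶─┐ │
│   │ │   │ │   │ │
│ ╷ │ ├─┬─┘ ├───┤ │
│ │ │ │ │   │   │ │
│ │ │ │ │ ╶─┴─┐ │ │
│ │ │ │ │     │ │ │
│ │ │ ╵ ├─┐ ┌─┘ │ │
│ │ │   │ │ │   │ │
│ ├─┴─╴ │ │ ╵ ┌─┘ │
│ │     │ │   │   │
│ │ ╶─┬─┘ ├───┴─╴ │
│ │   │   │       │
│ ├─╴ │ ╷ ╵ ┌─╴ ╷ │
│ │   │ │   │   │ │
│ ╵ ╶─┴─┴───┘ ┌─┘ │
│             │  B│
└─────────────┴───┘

Checking cell at (6, 8):
Number of passages: 3
Cell type: T-junction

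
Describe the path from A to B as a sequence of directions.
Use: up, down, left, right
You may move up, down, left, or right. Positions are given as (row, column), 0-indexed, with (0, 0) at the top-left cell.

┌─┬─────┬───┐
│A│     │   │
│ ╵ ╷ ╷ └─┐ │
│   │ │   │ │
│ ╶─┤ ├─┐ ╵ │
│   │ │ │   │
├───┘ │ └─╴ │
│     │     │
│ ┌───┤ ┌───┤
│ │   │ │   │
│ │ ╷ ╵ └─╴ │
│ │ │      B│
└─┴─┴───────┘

Finding the path and converting it to directions:
Path through cells: (0,0) → (1,0) → (1,1) → (0,1) → (0,2) → (0,3) → (1,3) → (1,4) → (2,4) → (2,5) → (3,5) → (3,4) → (3,3) → (4,3) → (5,3) → (5,4) → (5,5)
Directions: down, right, up, right, right, down, right, down, right, down, left, left, down, down, right, right

Solution:

┌─┬─────┬───┐
│A│↱ → ↓│   │
│ ╵ ╷ ╷ └─┐ │
│↳ ↑│ │↳ ↓│ │
│ ╶─┤ ├─┐ ╵ │
│   │ │ │↳ ↓│
├───┘ │ └─╴ │
│     │↓ ← ↲│
│ ┌───┤ ┌───┤
│ │   │↓│   │
│ │ ╷ ╵ └─╴ │
│ │ │  ↳ → B│
└─┴─┴───────┘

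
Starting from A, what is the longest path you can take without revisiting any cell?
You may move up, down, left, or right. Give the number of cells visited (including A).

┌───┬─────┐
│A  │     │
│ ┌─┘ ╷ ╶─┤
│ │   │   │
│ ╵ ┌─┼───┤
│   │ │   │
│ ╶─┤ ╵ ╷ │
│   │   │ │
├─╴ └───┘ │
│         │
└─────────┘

Finding longest simple path using DFS:
Start: (0, 0)
Longest path visits 15 cells
Path: A → down → down → down → right → down → right → right → right → up → up → left → down → left → up

Solution:

┌───┬─────┐
│A  │     │
│ ┌─┘ ╷ ╶─┤
│↓│   │   │
│ ╵ ┌─┼───┤
│↓  │B│↓ ↰│
│ ╶─┤ ╵ ╷ │
│↳ ↓│↑ ↲│↑│
├─╴ └───┘ │
│  ↳ → → ↑│
└─────────┘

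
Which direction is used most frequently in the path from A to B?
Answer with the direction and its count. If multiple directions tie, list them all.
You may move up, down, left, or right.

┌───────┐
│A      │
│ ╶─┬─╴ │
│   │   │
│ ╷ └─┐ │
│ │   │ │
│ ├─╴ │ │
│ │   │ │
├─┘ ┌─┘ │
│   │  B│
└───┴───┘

Directions: right, right, right, down, down, down, down
Counts: {'right': 3, 'down': 4}
Most common: down (4 times)

Solution:

┌───────┐
│A → → ↓│
│ ╶─┬─╴ │
│   │  ↓│
│ ╷ └─┐ │
│ │   │↓│
│ ├─╴ │ │
│ │   │↓│
├─┘ ┌─┘ │
│   │  B│
└───┴───┘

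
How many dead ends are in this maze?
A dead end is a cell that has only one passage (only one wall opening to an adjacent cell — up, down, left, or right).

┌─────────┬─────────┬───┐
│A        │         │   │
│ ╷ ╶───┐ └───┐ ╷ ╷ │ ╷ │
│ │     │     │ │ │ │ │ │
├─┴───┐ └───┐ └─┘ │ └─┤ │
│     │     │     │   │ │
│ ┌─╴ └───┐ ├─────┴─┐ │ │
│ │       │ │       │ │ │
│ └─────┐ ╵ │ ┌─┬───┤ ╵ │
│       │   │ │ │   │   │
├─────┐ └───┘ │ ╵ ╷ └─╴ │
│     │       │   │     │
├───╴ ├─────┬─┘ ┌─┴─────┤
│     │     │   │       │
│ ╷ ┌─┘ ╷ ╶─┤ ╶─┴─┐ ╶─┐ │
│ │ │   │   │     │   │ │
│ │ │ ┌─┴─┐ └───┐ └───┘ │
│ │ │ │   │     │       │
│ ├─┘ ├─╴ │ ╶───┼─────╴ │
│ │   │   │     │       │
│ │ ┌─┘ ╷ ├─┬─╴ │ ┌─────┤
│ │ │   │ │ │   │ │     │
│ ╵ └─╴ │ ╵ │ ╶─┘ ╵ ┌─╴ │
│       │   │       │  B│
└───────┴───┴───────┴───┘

Checking each cell for number of passages:

Dead ends found at positions:
  (0, 5)
  (1, 0)
  (1, 7)
  (1, 10)
  (3, 1)
  (3, 9)
  (4, 7)
  (5, 0)
  (6, 5)
  (6, 8)
  (7, 10)
  (8, 1)
  (8, 3)
  (8, 7)
  (10, 2)
  (10, 5)
  (11, 10)
Total dead ends: 17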